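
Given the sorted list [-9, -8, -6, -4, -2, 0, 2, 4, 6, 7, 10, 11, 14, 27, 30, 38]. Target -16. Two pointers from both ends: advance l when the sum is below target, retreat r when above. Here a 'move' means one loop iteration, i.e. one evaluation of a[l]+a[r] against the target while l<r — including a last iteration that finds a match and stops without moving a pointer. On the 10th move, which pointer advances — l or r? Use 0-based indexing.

r

[0,15] -9+38=29 >-16 → r--
[0,14] -9+30=21 >-16 → r--
[0,13] -9+27=18 >-16 → r--
[0,12] -9+14=5 >-16 → r--
[0,11] -9+11=2 >-16 → r--
[0,10] -9+10=1 >-16 → r--
[0,9] -9+7=-2 >-16 → r--
[0,8] -9+6=-3 >-16 → r--
[0,7] -9+4=-5 >-16 → r--
[0,6] -9+2=-7 >-16 → r--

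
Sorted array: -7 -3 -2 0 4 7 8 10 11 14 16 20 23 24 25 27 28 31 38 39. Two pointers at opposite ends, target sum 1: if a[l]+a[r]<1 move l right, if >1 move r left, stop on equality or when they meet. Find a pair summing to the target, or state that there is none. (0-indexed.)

(-7, 8)

l=0 r=19: -7+39=32 >1, r--
l=0 r=18: -7+38=31 >1, r--
l=0 r=17: -7+31=24 >1, r--
l=0 r=16: -7+28=21 >1, r--
l=0 r=15: -7+27=20 >1, r--
l=0 r=14: -7+25=18 >1, r--
l=0 r=13: -7+24=17 >1, r--
l=0 r=12: -7+23=16 >1, r--
l=0 r=11: -7+20=13 >1, r--
l=0 r=10: -7+16=9 >1, r--
l=0 r=9: -7+14=7 >1, r--
l=0 r=8: -7+11=4 >1, r--
l=0 r=7: -7+10=3 >1, r--
l=0 r=6: -7+8=1, found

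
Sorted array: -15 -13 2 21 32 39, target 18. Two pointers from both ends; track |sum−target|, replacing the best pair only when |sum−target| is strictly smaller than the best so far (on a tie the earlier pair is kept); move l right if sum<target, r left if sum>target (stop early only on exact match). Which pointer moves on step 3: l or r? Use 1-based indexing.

r

[1,6] -15+39=24 d=6 * → r--
[1,5] -15+32=17 d=1 * → l++
[2,5] -13+32=19 d=1 → r--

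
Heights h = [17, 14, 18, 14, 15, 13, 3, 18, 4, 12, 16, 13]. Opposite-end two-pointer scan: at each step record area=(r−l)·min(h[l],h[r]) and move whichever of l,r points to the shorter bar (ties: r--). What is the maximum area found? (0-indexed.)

l=0 r=11: min(17,13)*11=143 best=143 *, r--
l=0 r=10: min(17,16)*10=160 best=160 *, r--
l=0 r=9: min(17,12)*9=108 best=160, r--
l=0 r=8: min(17,4)*8=32 best=160, r--
l=0 r=7: min(17,18)*7=119 best=160, l++
l=1 r=7: min(14,18)*6=84 best=160, l++
l=2 r=7: min(18,18)*5=90 best=160, r--
l=2 r=6: min(18,3)*4=12 best=160, r--
l=2 r=5: min(18,13)*3=39 best=160, r--
l=2 r=4: min(18,15)*2=30 best=160, r--
l=2 r=3: min(18,14)*1=14 best=160, r--

max area = 160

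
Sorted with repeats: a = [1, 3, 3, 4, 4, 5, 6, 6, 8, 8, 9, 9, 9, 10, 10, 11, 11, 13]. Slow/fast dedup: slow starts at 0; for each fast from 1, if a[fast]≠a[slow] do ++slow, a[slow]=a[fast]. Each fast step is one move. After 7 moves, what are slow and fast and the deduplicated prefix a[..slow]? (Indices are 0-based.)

slow=4, fast=8, prefix=[1, 3, 4, 5, 6]

(s=0,f=1) a[fast]=3≠a[slow]=1 write a[1]=3 → slow++,fast++
(s=1,f=2) a[fast]=3=a[slow] dup → fast++
(s=1,f=3) a[fast]=4≠a[slow]=3 write a[2]=4 → slow++,fast++
(s=2,f=4) a[fast]=4=a[slow] dup → fast++
(s=2,f=5) a[fast]=5≠a[slow]=4 write a[3]=5 → slow++,fast++
(s=3,f=6) a[fast]=6≠a[slow]=5 write a[4]=6 → slow++,fast++
(s=4,f=7) a[fast]=6=a[slow] dup → fast++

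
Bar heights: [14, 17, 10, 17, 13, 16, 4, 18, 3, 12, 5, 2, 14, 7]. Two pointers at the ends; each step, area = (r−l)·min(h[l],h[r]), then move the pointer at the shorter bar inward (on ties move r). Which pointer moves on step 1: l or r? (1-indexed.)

l=1 r=14: min(14,7)*13=91 best=91 *, r--

r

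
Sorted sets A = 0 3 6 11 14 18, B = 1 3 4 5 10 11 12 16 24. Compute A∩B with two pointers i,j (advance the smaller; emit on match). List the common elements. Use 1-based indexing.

i=1 j=1: 0<1, i++
i=2 j=1: 3>1, j++
i=2 j=2: 3==3 emit, i++,j++
i=3 j=3: 6>4, j++
i=3 j=4: 6>5, j++
i=3 j=5: 6<10, i++
i=4 j=5: 11>10, j++
i=4 j=6: 11==11 emit, i++,j++
i=5 j=7: 14>12, j++
i=5 j=8: 14<16, i++
i=6 j=8: 18>16, j++
i=6 j=9: 18<24, i++

intersection = [3, 11]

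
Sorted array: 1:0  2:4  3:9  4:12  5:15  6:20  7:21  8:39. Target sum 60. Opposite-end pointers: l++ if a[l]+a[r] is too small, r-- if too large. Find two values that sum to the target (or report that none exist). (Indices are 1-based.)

(21, 39)

[1,8] 0+39=39 <60 → l++
[2,8] 4+39=43 <60 → l++
[3,8] 9+39=48 <60 → l++
[4,8] 12+39=51 <60 → l++
[5,8] 15+39=54 <60 → l++
[6,8] 20+39=59 <60 → l++
[7,8] 21+39=60 → found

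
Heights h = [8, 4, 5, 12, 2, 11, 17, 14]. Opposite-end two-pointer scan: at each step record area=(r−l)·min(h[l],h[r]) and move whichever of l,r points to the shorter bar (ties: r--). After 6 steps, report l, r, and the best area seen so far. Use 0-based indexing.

[0,7] min(8,14)*7=56 best=56 * → l++
[1,7] min(4,14)*6=24 best=56 → l++
[2,7] min(5,14)*5=25 best=56 → l++
[3,7] min(12,14)*4=48 best=56 → l++
[4,7] min(2,14)*3=6 best=56 → l++
[5,7] min(11,14)*2=22 best=56 → l++

l=6, r=7, best area=56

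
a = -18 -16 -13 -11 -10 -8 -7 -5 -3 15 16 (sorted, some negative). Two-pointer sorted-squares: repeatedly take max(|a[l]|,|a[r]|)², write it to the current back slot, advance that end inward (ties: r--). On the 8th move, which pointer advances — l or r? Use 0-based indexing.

l

l=0 r=10: |-18|>|16| out[10]=324, l++
l=1 r=10: |-16|<=|16| out[9]=256, r--
l=1 r=9: |-16|>|15| out[8]=256, l++
l=2 r=9: |-13|<=|15| out[7]=225, r--
l=2 r=8: |-13|>|-3| out[6]=169, l++
l=3 r=8: |-11|>|-3| out[5]=121, l++
l=4 r=8: |-10|>|-3| out[4]=100, l++
l=5 r=8: |-8|>|-3| out[3]=64, l++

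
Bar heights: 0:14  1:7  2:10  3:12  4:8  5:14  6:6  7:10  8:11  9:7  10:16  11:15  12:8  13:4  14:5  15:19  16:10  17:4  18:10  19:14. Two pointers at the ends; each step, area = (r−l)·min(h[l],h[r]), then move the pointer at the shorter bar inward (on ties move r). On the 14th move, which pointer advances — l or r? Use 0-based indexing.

[0,19] min(14,14)*19=266 best=266 * → r--
[0,18] min(14,10)*18=180 best=266 → r--
[0,17] min(14,4)*17=68 best=266 → r--
[0,16] min(14,10)*16=160 best=266 → r--
[0,15] min(14,19)*15=210 best=266 → l++
[1,15] min(7,19)*14=98 best=266 → l++
[2,15] min(10,19)*13=130 best=266 → l++
[3,15] min(12,19)*12=144 best=266 → l++
[4,15] min(8,19)*11=88 best=266 → l++
[5,15] min(14,19)*10=140 best=266 → l++
[6,15] min(6,19)*9=54 best=266 → l++
[7,15] min(10,19)*8=80 best=266 → l++
[8,15] min(11,19)*7=77 best=266 → l++
[9,15] min(7,19)*6=42 best=266 → l++

l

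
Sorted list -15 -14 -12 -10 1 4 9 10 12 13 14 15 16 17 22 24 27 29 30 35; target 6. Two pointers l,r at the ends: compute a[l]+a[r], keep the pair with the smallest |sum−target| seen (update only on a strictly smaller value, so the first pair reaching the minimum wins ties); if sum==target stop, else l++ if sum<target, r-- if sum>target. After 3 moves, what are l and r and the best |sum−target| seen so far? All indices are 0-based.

l=0, r=16, best |Δ|=8

[0,19] -15+35=20 d=14 * → r--
[0,18] -15+30=15 d=9 * → r--
[0,17] -15+29=14 d=8 * → r--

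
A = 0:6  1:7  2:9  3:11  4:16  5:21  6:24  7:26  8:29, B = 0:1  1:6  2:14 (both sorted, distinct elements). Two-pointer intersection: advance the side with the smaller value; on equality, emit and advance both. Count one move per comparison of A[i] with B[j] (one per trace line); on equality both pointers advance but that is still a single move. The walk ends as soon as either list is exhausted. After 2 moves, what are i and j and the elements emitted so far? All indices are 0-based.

[i=0,j=0] 6>1 → j++
[i=0,j=1] 6==6 emit → i++,j++

i=1, j=2, emitted=[6]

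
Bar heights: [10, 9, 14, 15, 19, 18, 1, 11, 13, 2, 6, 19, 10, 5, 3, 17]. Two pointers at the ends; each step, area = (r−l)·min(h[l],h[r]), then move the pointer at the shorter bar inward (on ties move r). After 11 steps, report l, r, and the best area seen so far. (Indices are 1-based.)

l=5, r=9, best area=187

[1,16] min(10,17)*15=150 best=150 * → l++
[2,16] min(9,17)*14=126 best=150 → l++
[3,16] min(14,17)*13=182 best=182 * → l++
[4,16] min(15,17)*12=180 best=182 → l++
[5,16] min(19,17)*11=187 best=187 * → r--
[5,15] min(19,3)*10=30 best=187 → r--
[5,14] min(19,5)*9=45 best=187 → r--
[5,13] min(19,10)*8=80 best=187 → r--
[5,12] min(19,19)*7=133 best=187 → r--
[5,11] min(19,6)*6=36 best=187 → r--
[5,10] min(19,2)*5=10 best=187 → r--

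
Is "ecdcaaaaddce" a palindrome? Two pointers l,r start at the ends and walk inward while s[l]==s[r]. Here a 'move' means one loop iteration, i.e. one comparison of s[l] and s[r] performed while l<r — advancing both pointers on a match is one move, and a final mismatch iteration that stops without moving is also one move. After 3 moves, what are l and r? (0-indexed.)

l=0 r=11: 'e'=='e', l++,r--
l=1 r=10: 'c'=='c', l++,r--
l=2 r=9: 'd'=='d', l++,r--

l=3, r=8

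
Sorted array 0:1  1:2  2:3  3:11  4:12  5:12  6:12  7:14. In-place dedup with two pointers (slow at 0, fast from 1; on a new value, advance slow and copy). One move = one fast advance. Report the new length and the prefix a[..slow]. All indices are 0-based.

slow=0 fast=1: a[fast]=2≠a[slow]=1 write a[1]=2, slow++,fast++
slow=1 fast=2: a[fast]=3≠a[slow]=2 write a[2]=3, slow++,fast++
slow=2 fast=3: a[fast]=11≠a[slow]=3 write a[3]=11, slow++,fast++
slow=3 fast=4: a[fast]=12≠a[slow]=11 write a[4]=12, slow++,fast++
slow=4 fast=5: a[fast]=12=a[slow] dup, fast++
slow=4 fast=6: a[fast]=12=a[slow] dup, fast++
slow=4 fast=7: a[fast]=14≠a[slow]=12 write a[5]=14, slow++,fast++

length 6; prefix = [1, 2, 3, 11, 12, 14]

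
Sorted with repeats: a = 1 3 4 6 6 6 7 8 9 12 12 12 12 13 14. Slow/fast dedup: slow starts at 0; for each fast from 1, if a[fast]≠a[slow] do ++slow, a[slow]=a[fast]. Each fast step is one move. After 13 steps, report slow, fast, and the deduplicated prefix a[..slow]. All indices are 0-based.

(s=0,f=1) a[fast]=3≠a[slow]=1 write a[1]=3 → slow++,fast++
(s=1,f=2) a[fast]=4≠a[slow]=3 write a[2]=4 → slow++,fast++
(s=2,f=3) a[fast]=6≠a[slow]=4 write a[3]=6 → slow++,fast++
(s=3,f=4) a[fast]=6=a[slow] dup → fast++
(s=3,f=5) a[fast]=6=a[slow] dup → fast++
(s=3,f=6) a[fast]=7≠a[slow]=6 write a[4]=7 → slow++,fast++
(s=4,f=7) a[fast]=8≠a[slow]=7 write a[5]=8 → slow++,fast++
(s=5,f=8) a[fast]=9≠a[slow]=8 write a[6]=9 → slow++,fast++
(s=6,f=9) a[fast]=12≠a[slow]=9 write a[7]=12 → slow++,fast++
(s=7,f=10) a[fast]=12=a[slow] dup → fast++
(s=7,f=11) a[fast]=12=a[slow] dup → fast++
(s=7,f=12) a[fast]=12=a[slow] dup → fast++
(s=7,f=13) a[fast]=13≠a[slow]=12 write a[8]=13 → slow++,fast++

slow=8, fast=14, prefix=[1, 3, 4, 6, 7, 8, 9, 12, 13]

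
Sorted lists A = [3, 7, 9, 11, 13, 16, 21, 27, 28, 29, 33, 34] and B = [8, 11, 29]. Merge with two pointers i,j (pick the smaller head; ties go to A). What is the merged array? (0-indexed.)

[i=0,j=0] A[i]=3<=B[j]=8 take 3 → i++
[i=1,j=0] A[i]=7<=B[j]=8 take 7 → i++
[i=2,j=0] A[i]=9>B[j]=8 take 8 → j++
[i=2,j=1] A[i]=9<=B[j]=11 take 9 → i++
[i=3,j=1] A[i]=11<=B[j]=11 take 11 → i++
[i=4,j=1] A[i]=13>B[j]=11 take 11 → j++
[i=4,j=2] A[i]=13<=B[j]=29 take 13 → i++
[i=5,j=2] A[i]=16<=B[j]=29 take 16 → i++
[i=6,j=2] A[i]=21<=B[j]=29 take 21 → i++
[i=7,j=2] A[i]=27<=B[j]=29 take 27 → i++
[i=8,j=2] A[i]=28<=B[j]=29 take 28 → i++
[i=9,j=2] A[i]=29<=B[j]=29 take 29 → i++
[i=10,j=2] A[i]=33>B[j]=29 take 29 → j++
[i=10,j=3] B done, take A[i]=33 → i++
[i=11,j=3] B done, take A[i]=34 → i++

[3, 7, 8, 9, 11, 11, 13, 16, 21, 27, 28, 29, 29, 33, 34]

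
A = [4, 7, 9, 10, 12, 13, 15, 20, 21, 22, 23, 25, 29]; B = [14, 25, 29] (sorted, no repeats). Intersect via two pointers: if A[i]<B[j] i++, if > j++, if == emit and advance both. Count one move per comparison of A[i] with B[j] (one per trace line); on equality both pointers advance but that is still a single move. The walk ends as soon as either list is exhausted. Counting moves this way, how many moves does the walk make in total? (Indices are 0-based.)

[i=0,j=0] 4<14 → i++
[i=1,j=0] 7<14 → i++
[i=2,j=0] 9<14 → i++
[i=3,j=0] 10<14 → i++
[i=4,j=0] 12<14 → i++
[i=5,j=0] 13<14 → i++
[i=6,j=0] 15>14 → j++
[i=6,j=1] 15<25 → i++
[i=7,j=1] 20<25 → i++
[i=8,j=1] 21<25 → i++
[i=9,j=1] 22<25 → i++
[i=10,j=1] 23<25 → i++
[i=11,j=1] 25==25 emit → i++,j++
[i=12,j=2] 29==29 emit → i++,j++

14 moves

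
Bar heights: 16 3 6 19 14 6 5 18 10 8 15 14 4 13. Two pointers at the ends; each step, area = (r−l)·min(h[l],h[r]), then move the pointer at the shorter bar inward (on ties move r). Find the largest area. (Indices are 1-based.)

max area = 169

[1,14] min(16,13)*13=169 best=169 * → r--
[1,13] min(16,4)*12=48 best=169 → r--
[1,12] min(16,14)*11=154 best=169 → r--
[1,11] min(16,15)*10=150 best=169 → r--
[1,10] min(16,8)*9=72 best=169 → r--
[1,9] min(16,10)*8=80 best=169 → r--
[1,8] min(16,18)*7=112 best=169 → l++
[2,8] min(3,18)*6=18 best=169 → l++
[3,8] min(6,18)*5=30 best=169 → l++
[4,8] min(19,18)*4=72 best=169 → r--
[4,7] min(19,5)*3=15 best=169 → r--
[4,6] min(19,6)*2=12 best=169 → r--
[4,5] min(19,14)*1=14 best=169 → r--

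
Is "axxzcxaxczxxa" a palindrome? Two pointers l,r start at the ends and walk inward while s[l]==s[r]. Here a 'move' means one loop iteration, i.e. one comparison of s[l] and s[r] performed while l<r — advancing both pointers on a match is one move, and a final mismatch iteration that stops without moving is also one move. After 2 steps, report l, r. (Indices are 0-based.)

l=0 r=12: 'a'=='a', l++,r--
l=1 r=11: 'x'=='x', l++,r--

l=2, r=10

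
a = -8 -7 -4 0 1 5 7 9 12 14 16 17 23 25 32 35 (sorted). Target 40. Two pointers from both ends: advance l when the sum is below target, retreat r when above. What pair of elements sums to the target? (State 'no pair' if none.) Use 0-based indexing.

l=0 r=15: -8+35=27 <40, l++
l=1 r=15: -7+35=28 <40, l++
l=2 r=15: -4+35=31 <40, l++
l=3 r=15: 0+35=35 <40, l++
l=4 r=15: 1+35=36 <40, l++
l=5 r=15: 5+35=40, found

(5, 35)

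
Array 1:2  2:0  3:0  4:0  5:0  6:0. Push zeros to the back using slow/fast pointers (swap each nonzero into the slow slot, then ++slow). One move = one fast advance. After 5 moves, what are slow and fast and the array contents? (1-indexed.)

(s=1,f=1) a[fast]=2≠0 swap→a[1]=2 → slow++,fast++
(s=2,f=2) a[fast]=0 → fast++
(s=2,f=3) a[fast]=0 → fast++
(s=2,f=4) a[fast]=0 → fast++
(s=2,f=5) a[fast]=0 → fast++

slow=2, fast=6, a=[2, 0, 0, 0, 0, 0]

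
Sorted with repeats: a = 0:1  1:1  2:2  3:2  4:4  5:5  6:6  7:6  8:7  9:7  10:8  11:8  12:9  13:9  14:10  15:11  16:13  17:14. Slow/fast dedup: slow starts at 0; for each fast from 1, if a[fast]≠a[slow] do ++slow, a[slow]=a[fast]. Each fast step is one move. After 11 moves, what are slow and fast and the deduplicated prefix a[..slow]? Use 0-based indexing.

slow=6, fast=12, prefix=[1, 2, 4, 5, 6, 7, 8]

(s=0,f=1) a[fast]=1=a[slow] dup → fast++
(s=0,f=2) a[fast]=2≠a[slow]=1 write a[1]=2 → slow++,fast++
(s=1,f=3) a[fast]=2=a[slow] dup → fast++
(s=1,f=4) a[fast]=4≠a[slow]=2 write a[2]=4 → slow++,fast++
(s=2,f=5) a[fast]=5≠a[slow]=4 write a[3]=5 → slow++,fast++
(s=3,f=6) a[fast]=6≠a[slow]=5 write a[4]=6 → slow++,fast++
(s=4,f=7) a[fast]=6=a[slow] dup → fast++
(s=4,f=8) a[fast]=7≠a[slow]=6 write a[5]=7 → slow++,fast++
(s=5,f=9) a[fast]=7=a[slow] dup → fast++
(s=5,f=10) a[fast]=8≠a[slow]=7 write a[6]=8 → slow++,fast++
(s=6,f=11) a[fast]=8=a[slow] dup → fast++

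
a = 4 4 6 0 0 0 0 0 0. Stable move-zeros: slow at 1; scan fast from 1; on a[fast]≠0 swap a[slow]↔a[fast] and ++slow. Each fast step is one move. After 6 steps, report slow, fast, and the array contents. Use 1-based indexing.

slow=4, fast=7, a=[4, 4, 6, 0, 0, 0, 0, 0, 0]

(s=1,f=1) a[fast]=4≠0 swap→a[1]=4 → slow++,fast++
(s=2,f=2) a[fast]=4≠0 swap→a[2]=4 → slow++,fast++
(s=3,f=3) a[fast]=6≠0 swap→a[3]=6 → slow++,fast++
(s=4,f=4) a[fast]=0 → fast++
(s=4,f=5) a[fast]=0 → fast++
(s=4,f=6) a[fast]=0 → fast++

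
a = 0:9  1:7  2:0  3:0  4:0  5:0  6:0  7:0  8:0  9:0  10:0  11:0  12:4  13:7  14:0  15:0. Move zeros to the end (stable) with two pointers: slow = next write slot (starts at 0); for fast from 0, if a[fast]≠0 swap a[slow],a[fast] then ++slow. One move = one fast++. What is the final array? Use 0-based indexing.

(s=0,f=0) a[fast]=9≠0 swap→a[0]=9 → slow++,fast++
(s=1,f=1) a[fast]=7≠0 swap→a[1]=7 → slow++,fast++
(s=2,f=2) a[fast]=0 → fast++
(s=2,f=3) a[fast]=0 → fast++
(s=2,f=4) a[fast]=0 → fast++
(s=2,f=5) a[fast]=0 → fast++
(s=2,f=6) a[fast]=0 → fast++
(s=2,f=7) a[fast]=0 → fast++
(s=2,f=8) a[fast]=0 → fast++
(s=2,f=9) a[fast]=0 → fast++
(s=2,f=10) a[fast]=0 → fast++
(s=2,f=11) a[fast]=0 → fast++
(s=2,f=12) a[fast]=4≠0 swap→a[2]=4 → slow++,fast++
(s=3,f=13) a[fast]=7≠0 swap→a[3]=7 → slow++,fast++
(s=4,f=14) a[fast]=0 → fast++
(s=4,f=15) a[fast]=0 → fast++

[9, 7, 4, 7, 0, 0, 0, 0, 0, 0, 0, 0, 0, 0, 0, 0]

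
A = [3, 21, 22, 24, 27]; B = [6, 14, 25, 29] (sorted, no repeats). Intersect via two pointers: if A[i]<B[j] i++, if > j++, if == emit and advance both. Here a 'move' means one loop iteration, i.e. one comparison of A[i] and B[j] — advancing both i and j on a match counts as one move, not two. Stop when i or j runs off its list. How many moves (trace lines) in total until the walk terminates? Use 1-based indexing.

[i=1,j=1] 3<6 → i++
[i=2,j=1] 21>6 → j++
[i=2,j=2] 21>14 → j++
[i=2,j=3] 21<25 → i++
[i=3,j=3] 22<25 → i++
[i=4,j=3] 24<25 → i++
[i=5,j=3] 27>25 → j++
[i=5,j=4] 27<29 → i++

8 moves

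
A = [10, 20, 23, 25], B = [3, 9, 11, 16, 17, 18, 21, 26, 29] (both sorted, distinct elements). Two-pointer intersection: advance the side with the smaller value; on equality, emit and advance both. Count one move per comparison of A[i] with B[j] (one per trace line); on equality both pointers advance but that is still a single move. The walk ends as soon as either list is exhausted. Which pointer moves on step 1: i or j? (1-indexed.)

j

i=1 j=1: 10>3, j++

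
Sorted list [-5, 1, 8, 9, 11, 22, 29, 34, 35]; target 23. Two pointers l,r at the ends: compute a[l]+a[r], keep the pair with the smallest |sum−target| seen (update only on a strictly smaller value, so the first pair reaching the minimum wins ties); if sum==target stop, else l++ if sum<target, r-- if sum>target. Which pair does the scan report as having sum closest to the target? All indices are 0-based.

[0,8] -5+35=30 d=7 * → r--
[0,7] -5+34=29 d=6 * → r--
[0,6] -5+29=24 d=1 * → r--
[0,5] -5+22=17 d=6 → l++
[1,5] 1+22=23 d=0 * → stop

pair (1, 22) with sum 23 (|Δ|=0)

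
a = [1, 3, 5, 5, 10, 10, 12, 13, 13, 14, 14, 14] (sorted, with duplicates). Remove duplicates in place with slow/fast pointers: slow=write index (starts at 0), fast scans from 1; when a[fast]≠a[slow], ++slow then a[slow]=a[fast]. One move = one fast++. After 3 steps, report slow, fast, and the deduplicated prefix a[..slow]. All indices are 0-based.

slow=0 fast=1: a[fast]=3≠a[slow]=1 write a[1]=3, slow++,fast++
slow=1 fast=2: a[fast]=5≠a[slow]=3 write a[2]=5, slow++,fast++
slow=2 fast=3: a[fast]=5=a[slow] dup, fast++

slow=2, fast=4, prefix=[1, 3, 5]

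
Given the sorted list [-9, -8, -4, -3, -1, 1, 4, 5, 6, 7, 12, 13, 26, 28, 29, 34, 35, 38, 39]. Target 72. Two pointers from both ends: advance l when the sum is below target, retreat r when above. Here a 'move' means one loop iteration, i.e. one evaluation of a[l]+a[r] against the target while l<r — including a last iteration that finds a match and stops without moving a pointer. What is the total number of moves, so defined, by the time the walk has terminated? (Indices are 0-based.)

[0,18] -9+39=30 <72 → l++
[1,18] -8+39=31 <72 → l++
[2,18] -4+39=35 <72 → l++
[3,18] -3+39=36 <72 → l++
[4,18] -1+39=38 <72 → l++
[5,18] 1+39=40 <72 → l++
[6,18] 4+39=43 <72 → l++
[7,18] 5+39=44 <72 → l++
[8,18] 6+39=45 <72 → l++
[9,18] 7+39=46 <72 → l++
[10,18] 12+39=51 <72 → l++
[11,18] 13+39=52 <72 → l++
[12,18] 26+39=65 <72 → l++
[13,18] 28+39=67 <72 → l++
[14,18] 29+39=68 <72 → l++
[15,18] 34+39=73 >72 → r--
[15,17] 34+38=72 → found

17 moves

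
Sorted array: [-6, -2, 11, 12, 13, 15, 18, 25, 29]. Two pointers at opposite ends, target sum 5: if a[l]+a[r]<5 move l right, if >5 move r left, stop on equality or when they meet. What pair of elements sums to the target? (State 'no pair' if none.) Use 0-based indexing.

(-6, 11)

[0,8] -6+29=23 >5 → r--
[0,7] -6+25=19 >5 → r--
[0,6] -6+18=12 >5 → r--
[0,5] -6+15=9 >5 → r--
[0,4] -6+13=7 >5 → r--
[0,3] -6+12=6 >5 → r--
[0,2] -6+11=5 → found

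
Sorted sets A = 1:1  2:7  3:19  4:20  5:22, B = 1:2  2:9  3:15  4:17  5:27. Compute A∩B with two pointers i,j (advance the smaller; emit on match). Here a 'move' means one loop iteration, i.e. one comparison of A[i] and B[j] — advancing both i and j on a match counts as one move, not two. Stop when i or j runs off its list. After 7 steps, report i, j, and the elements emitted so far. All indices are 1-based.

[i=1,j=1] 1<2 → i++
[i=2,j=1] 7>2 → j++
[i=2,j=2] 7<9 → i++
[i=3,j=2] 19>9 → j++
[i=3,j=3] 19>15 → j++
[i=3,j=4] 19>17 → j++
[i=3,j=5] 19<27 → i++

i=4, j=5, emitted=[]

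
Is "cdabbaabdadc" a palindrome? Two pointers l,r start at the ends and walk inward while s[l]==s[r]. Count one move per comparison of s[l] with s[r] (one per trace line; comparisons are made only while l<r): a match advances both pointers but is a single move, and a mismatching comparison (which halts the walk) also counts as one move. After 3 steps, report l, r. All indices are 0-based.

l=3, r=8

l=0 r=11: 'c'=='c', l++,r--
l=1 r=10: 'd'=='d', l++,r--
l=2 r=9: 'a'=='a', l++,r--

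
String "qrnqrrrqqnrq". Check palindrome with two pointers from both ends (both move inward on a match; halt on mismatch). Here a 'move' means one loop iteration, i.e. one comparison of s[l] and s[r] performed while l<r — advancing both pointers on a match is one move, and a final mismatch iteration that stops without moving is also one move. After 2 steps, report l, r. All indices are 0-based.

l=2, r=9

[0,11] 'q'=='q' → l++,r--
[1,10] 'r'=='r' → l++,r--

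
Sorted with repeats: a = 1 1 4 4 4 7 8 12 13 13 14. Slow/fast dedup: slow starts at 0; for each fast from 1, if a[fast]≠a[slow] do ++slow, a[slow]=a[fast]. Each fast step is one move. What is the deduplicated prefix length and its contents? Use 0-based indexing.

slow=0 fast=1: a[fast]=1=a[slow] dup, fast++
slow=0 fast=2: a[fast]=4≠a[slow]=1 write a[1]=4, slow++,fast++
slow=1 fast=3: a[fast]=4=a[slow] dup, fast++
slow=1 fast=4: a[fast]=4=a[slow] dup, fast++
slow=1 fast=5: a[fast]=7≠a[slow]=4 write a[2]=7, slow++,fast++
slow=2 fast=6: a[fast]=8≠a[slow]=7 write a[3]=8, slow++,fast++
slow=3 fast=7: a[fast]=12≠a[slow]=8 write a[4]=12, slow++,fast++
slow=4 fast=8: a[fast]=13≠a[slow]=12 write a[5]=13, slow++,fast++
slow=5 fast=9: a[fast]=13=a[slow] dup, fast++
slow=5 fast=10: a[fast]=14≠a[slow]=13 write a[6]=14, slow++,fast++

length 7; prefix = [1, 4, 7, 8, 12, 13, 14]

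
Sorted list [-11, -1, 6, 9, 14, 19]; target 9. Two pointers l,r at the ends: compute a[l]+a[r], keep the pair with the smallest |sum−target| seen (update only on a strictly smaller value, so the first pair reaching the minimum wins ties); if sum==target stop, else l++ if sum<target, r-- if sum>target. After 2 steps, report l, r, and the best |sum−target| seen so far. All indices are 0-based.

[0,5] -11+19=8 d=1 * → l++
[1,5] -1+19=18 d=9 → r--

l=1, r=4, best |Δ|=1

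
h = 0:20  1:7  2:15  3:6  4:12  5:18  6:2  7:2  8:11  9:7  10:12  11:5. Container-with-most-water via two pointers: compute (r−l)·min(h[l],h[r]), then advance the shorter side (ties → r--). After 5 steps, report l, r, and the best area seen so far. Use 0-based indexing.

l=0 r=11: min(20,5)*11=55 best=55 *, r--
l=0 r=10: min(20,12)*10=120 best=120 *, r--
l=0 r=9: min(20,7)*9=63 best=120, r--
l=0 r=8: min(20,11)*8=88 best=120, r--
l=0 r=7: min(20,2)*7=14 best=120, r--

l=0, r=6, best area=120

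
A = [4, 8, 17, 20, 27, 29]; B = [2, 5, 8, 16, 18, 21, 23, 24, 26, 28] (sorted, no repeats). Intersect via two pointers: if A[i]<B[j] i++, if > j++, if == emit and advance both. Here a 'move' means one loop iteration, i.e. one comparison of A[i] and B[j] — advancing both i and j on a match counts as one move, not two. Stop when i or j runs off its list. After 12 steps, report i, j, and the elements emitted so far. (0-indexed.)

[i=0,j=0] 4>2 → j++
[i=0,j=1] 4<5 → i++
[i=1,j=1] 8>5 → j++
[i=1,j=2] 8==8 emit → i++,j++
[i=2,j=3] 17>16 → j++
[i=2,j=4] 17<18 → i++
[i=3,j=4] 20>18 → j++
[i=3,j=5] 20<21 → i++
[i=4,j=5] 27>21 → j++
[i=4,j=6] 27>23 → j++
[i=4,j=7] 27>24 → j++
[i=4,j=8] 27>26 → j++

i=4, j=9, emitted=[8]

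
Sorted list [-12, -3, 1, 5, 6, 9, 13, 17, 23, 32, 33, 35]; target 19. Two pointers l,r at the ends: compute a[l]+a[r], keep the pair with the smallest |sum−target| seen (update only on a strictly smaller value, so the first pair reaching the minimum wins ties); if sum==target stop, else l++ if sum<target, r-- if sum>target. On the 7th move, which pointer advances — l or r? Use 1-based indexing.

l

l=1 r=12: -12+35=23 d=4 *, r--
l=1 r=11: -12+33=21 d=2 *, r--
l=1 r=10: -12+32=20 d=1 *, r--
l=1 r=9: -12+23=11 d=8, l++
l=2 r=9: -3+23=20 d=1, r--
l=2 r=8: -3+17=14 d=5, l++
l=3 r=8: 1+17=18 d=1, l++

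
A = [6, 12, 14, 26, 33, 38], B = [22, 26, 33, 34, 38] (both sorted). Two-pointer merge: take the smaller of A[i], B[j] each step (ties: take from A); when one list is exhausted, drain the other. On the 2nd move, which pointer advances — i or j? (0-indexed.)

i

i=0 j=0: A[i]=6<=B[j]=22 take 6, i++
i=1 j=0: A[i]=12<=B[j]=22 take 12, i++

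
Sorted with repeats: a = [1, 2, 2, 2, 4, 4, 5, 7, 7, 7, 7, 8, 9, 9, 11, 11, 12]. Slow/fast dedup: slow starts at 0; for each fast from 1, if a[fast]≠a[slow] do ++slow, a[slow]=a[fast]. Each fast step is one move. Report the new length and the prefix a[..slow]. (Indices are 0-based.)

length 9; prefix = [1, 2, 4, 5, 7, 8, 9, 11, 12]

slow=0 fast=1: a[fast]=2≠a[slow]=1 write a[1]=2, slow++,fast++
slow=1 fast=2: a[fast]=2=a[slow] dup, fast++
slow=1 fast=3: a[fast]=2=a[slow] dup, fast++
slow=1 fast=4: a[fast]=4≠a[slow]=2 write a[2]=4, slow++,fast++
slow=2 fast=5: a[fast]=4=a[slow] dup, fast++
slow=2 fast=6: a[fast]=5≠a[slow]=4 write a[3]=5, slow++,fast++
slow=3 fast=7: a[fast]=7≠a[slow]=5 write a[4]=7, slow++,fast++
slow=4 fast=8: a[fast]=7=a[slow] dup, fast++
slow=4 fast=9: a[fast]=7=a[slow] dup, fast++
slow=4 fast=10: a[fast]=7=a[slow] dup, fast++
slow=4 fast=11: a[fast]=8≠a[slow]=7 write a[5]=8, slow++,fast++
slow=5 fast=12: a[fast]=9≠a[slow]=8 write a[6]=9, slow++,fast++
slow=6 fast=13: a[fast]=9=a[slow] dup, fast++
slow=6 fast=14: a[fast]=11≠a[slow]=9 write a[7]=11, slow++,fast++
slow=7 fast=15: a[fast]=11=a[slow] dup, fast++
slow=7 fast=16: a[fast]=12≠a[slow]=11 write a[8]=12, slow++,fast++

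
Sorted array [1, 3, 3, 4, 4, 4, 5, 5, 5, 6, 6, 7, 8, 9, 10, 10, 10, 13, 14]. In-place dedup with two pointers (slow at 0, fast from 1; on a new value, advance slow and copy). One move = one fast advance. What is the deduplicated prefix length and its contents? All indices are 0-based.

length 11; prefix = [1, 3, 4, 5, 6, 7, 8, 9, 10, 13, 14]

(s=0,f=1) a[fast]=3≠a[slow]=1 write a[1]=3 → slow++,fast++
(s=1,f=2) a[fast]=3=a[slow] dup → fast++
(s=1,f=3) a[fast]=4≠a[slow]=3 write a[2]=4 → slow++,fast++
(s=2,f=4) a[fast]=4=a[slow] dup → fast++
(s=2,f=5) a[fast]=4=a[slow] dup → fast++
(s=2,f=6) a[fast]=5≠a[slow]=4 write a[3]=5 → slow++,fast++
(s=3,f=7) a[fast]=5=a[slow] dup → fast++
(s=3,f=8) a[fast]=5=a[slow] dup → fast++
(s=3,f=9) a[fast]=6≠a[slow]=5 write a[4]=6 → slow++,fast++
(s=4,f=10) a[fast]=6=a[slow] dup → fast++
(s=4,f=11) a[fast]=7≠a[slow]=6 write a[5]=7 → slow++,fast++
(s=5,f=12) a[fast]=8≠a[slow]=7 write a[6]=8 → slow++,fast++
(s=6,f=13) a[fast]=9≠a[slow]=8 write a[7]=9 → slow++,fast++
(s=7,f=14) a[fast]=10≠a[slow]=9 write a[8]=10 → slow++,fast++
(s=8,f=15) a[fast]=10=a[slow] dup → fast++
(s=8,f=16) a[fast]=10=a[slow] dup → fast++
(s=8,f=17) a[fast]=13≠a[slow]=10 write a[9]=13 → slow++,fast++
(s=9,f=18) a[fast]=14≠a[slow]=13 write a[10]=14 → slow++,fast++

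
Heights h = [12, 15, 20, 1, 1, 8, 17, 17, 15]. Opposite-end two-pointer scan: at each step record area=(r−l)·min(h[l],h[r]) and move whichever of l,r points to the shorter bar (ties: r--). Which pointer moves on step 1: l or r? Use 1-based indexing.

l

[1,9] min(12,15)*8=96 best=96 * → l++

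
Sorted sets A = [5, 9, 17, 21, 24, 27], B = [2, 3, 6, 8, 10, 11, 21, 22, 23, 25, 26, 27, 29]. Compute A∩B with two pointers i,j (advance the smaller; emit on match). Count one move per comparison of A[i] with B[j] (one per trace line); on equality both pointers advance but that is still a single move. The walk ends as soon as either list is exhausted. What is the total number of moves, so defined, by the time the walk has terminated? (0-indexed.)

[i=0,j=0] 5>2 → j++
[i=0,j=1] 5>3 → j++
[i=0,j=2] 5<6 → i++
[i=1,j=2] 9>6 → j++
[i=1,j=3] 9>8 → j++
[i=1,j=4] 9<10 → i++
[i=2,j=4] 17>10 → j++
[i=2,j=5] 17>11 → j++
[i=2,j=6] 17<21 → i++
[i=3,j=6] 21==21 emit → i++,j++
[i=4,j=7] 24>22 → j++
[i=4,j=8] 24>23 → j++
[i=4,j=9] 24<25 → i++
[i=5,j=9] 27>25 → j++
[i=5,j=10] 27>26 → j++
[i=5,j=11] 27==27 emit → i++,j++

16 moves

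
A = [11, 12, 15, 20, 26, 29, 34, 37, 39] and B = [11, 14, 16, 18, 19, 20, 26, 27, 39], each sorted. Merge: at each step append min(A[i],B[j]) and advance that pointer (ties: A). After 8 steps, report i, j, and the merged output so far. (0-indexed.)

[i=0,j=0] A[i]=11<=B[j]=11 take 11 → i++
[i=1,j=0] A[i]=12>B[j]=11 take 11 → j++
[i=1,j=1] A[i]=12<=B[j]=14 take 12 → i++
[i=2,j=1] A[i]=15>B[j]=14 take 14 → j++
[i=2,j=2] A[i]=15<=B[j]=16 take 15 → i++
[i=3,j=2] A[i]=20>B[j]=16 take 16 → j++
[i=3,j=3] A[i]=20>B[j]=18 take 18 → j++
[i=3,j=4] A[i]=20>B[j]=19 take 19 → j++

i=3, j=5, merged so far=[11, 11, 12, 14, 15, 16, 18, 19]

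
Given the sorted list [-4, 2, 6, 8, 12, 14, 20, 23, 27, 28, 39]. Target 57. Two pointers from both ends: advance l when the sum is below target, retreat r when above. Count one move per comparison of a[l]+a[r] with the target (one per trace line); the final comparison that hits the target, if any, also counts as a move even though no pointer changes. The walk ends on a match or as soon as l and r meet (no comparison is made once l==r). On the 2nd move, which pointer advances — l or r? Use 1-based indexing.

[1,11] -4+39=35 <57 → l++
[2,11] 2+39=41 <57 → l++

l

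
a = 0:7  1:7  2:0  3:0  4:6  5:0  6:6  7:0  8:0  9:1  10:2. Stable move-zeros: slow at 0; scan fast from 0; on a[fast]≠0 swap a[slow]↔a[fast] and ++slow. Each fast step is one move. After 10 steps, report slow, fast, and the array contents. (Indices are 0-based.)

slow=5, fast=10, a=[7, 7, 6, 6, 1, 0, 0, 0, 0, 0, 2]

slow=0 fast=0: a[fast]=7≠0 swap→a[0]=7, slow++,fast++
slow=1 fast=1: a[fast]=7≠0 swap→a[1]=7, slow++,fast++
slow=2 fast=2: a[fast]=0, fast++
slow=2 fast=3: a[fast]=0, fast++
slow=2 fast=4: a[fast]=6≠0 swap→a[2]=6, slow++,fast++
slow=3 fast=5: a[fast]=0, fast++
slow=3 fast=6: a[fast]=6≠0 swap→a[3]=6, slow++,fast++
slow=4 fast=7: a[fast]=0, fast++
slow=4 fast=8: a[fast]=0, fast++
slow=4 fast=9: a[fast]=1≠0 swap→a[4]=1, slow++,fast++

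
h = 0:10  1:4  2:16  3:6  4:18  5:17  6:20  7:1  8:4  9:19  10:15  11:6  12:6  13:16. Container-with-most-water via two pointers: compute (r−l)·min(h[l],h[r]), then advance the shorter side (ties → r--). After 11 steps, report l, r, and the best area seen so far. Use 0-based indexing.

l=0 r=13: min(10,16)*13=130 best=130 *, l++
l=1 r=13: min(4,16)*12=48 best=130, l++
l=2 r=13: min(16,16)*11=176 best=176 *, r--
l=2 r=12: min(16,6)*10=60 best=176, r--
l=2 r=11: min(16,6)*9=54 best=176, r--
l=2 r=10: min(16,15)*8=120 best=176, r--
l=2 r=9: min(16,19)*7=112 best=176, l++
l=3 r=9: min(6,19)*6=36 best=176, l++
l=4 r=9: min(18,19)*5=90 best=176, l++
l=5 r=9: min(17,19)*4=68 best=176, l++
l=6 r=9: min(20,19)*3=57 best=176, r--

l=6, r=8, best area=176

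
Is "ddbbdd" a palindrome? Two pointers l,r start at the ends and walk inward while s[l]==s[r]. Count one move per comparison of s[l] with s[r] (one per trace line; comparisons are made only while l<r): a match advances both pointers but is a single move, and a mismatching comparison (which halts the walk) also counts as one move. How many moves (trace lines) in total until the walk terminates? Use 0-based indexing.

l=0 r=5: 'd'=='d', l++,r--
l=1 r=4: 'd'=='d', l++,r--
l=2 r=3: 'b'=='b', l++,r--

3 moves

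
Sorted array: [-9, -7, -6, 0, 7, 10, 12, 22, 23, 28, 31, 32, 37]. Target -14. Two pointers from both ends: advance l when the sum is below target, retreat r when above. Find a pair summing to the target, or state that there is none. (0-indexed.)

l=0 r=12: -9+37=28 >-14, r--
l=0 r=11: -9+32=23 >-14, r--
l=0 r=10: -9+31=22 >-14, r--
l=0 r=9: -9+28=19 >-14, r--
l=0 r=8: -9+23=14 >-14, r--
l=0 r=7: -9+22=13 >-14, r--
l=0 r=6: -9+12=3 >-14, r--
l=0 r=5: -9+10=1 >-14, r--
l=0 r=4: -9+7=-2 >-14, r--
l=0 r=3: -9+0=-9 >-14, r--
l=0 r=2: -9+-6=-15 <-14, l++
l=1 r=2: -7+-6=-13 >-14, r--

no pair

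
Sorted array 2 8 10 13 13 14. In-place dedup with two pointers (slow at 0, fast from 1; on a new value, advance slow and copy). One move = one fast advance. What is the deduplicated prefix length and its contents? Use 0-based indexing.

(s=0,f=1) a[fast]=8≠a[slow]=2 write a[1]=8 → slow++,fast++
(s=1,f=2) a[fast]=10≠a[slow]=8 write a[2]=10 → slow++,fast++
(s=2,f=3) a[fast]=13≠a[slow]=10 write a[3]=13 → slow++,fast++
(s=3,f=4) a[fast]=13=a[slow] dup → fast++
(s=3,f=5) a[fast]=14≠a[slow]=13 write a[4]=14 → slow++,fast++

length 5; prefix = [2, 8, 10, 13, 14]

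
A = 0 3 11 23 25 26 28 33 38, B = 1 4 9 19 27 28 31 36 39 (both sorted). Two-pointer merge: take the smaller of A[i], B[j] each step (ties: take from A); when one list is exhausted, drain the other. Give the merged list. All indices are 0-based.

[0, 1, 3, 4, 9, 11, 19, 23, 25, 26, 27, 28, 28, 31, 33, 36, 38, 39]

[i=0,j=0] A[i]=0<=B[j]=1 take 0 → i++
[i=1,j=0] A[i]=3>B[j]=1 take 1 → j++
[i=1,j=1] A[i]=3<=B[j]=4 take 3 → i++
[i=2,j=1] A[i]=11>B[j]=4 take 4 → j++
[i=2,j=2] A[i]=11>B[j]=9 take 9 → j++
[i=2,j=3] A[i]=11<=B[j]=19 take 11 → i++
[i=3,j=3] A[i]=23>B[j]=19 take 19 → j++
[i=3,j=4] A[i]=23<=B[j]=27 take 23 → i++
[i=4,j=4] A[i]=25<=B[j]=27 take 25 → i++
[i=5,j=4] A[i]=26<=B[j]=27 take 26 → i++
[i=6,j=4] A[i]=28>B[j]=27 take 27 → j++
[i=6,j=5] A[i]=28<=B[j]=28 take 28 → i++
[i=7,j=5] A[i]=33>B[j]=28 take 28 → j++
[i=7,j=6] A[i]=33>B[j]=31 take 31 → j++
[i=7,j=7] A[i]=33<=B[j]=36 take 33 → i++
[i=8,j=7] A[i]=38>B[j]=36 take 36 → j++
[i=8,j=8] A[i]=38<=B[j]=39 take 38 → i++
[i=9,j=8] A done, take B[j]=39 → j++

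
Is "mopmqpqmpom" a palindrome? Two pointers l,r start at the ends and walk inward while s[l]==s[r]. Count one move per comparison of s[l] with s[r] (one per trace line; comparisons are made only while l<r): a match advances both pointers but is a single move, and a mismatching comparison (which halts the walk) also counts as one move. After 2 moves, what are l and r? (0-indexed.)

[0,10] 'm'=='m' → l++,r--
[1,9] 'o'=='o' → l++,r--

l=2, r=8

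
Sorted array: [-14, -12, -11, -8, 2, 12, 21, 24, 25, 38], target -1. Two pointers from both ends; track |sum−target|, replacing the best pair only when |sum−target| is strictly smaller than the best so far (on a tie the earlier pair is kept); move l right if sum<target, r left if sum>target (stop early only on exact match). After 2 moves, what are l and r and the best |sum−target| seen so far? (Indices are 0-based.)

l=0 r=9: -14+38=24 d=25 *, r--
l=0 r=8: -14+25=11 d=12 *, r--

l=0, r=7, best |Δ|=12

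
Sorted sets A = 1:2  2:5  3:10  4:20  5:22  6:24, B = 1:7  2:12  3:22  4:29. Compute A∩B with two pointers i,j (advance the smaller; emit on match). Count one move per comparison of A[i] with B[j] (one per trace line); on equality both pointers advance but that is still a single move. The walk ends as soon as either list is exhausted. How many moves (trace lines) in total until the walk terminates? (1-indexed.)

8 moves

[i=1,j=1] 2<7 → i++
[i=2,j=1] 5<7 → i++
[i=3,j=1] 10>7 → j++
[i=3,j=2] 10<12 → i++
[i=4,j=2] 20>12 → j++
[i=4,j=3] 20<22 → i++
[i=5,j=3] 22==22 emit → i++,j++
[i=6,j=4] 24<29 → i++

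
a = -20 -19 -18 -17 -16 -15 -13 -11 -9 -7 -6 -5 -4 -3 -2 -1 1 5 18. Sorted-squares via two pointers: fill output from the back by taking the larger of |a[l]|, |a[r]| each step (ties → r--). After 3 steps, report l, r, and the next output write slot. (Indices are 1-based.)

l=3, r=18, next write slot=16

l=1 r=19: |-20|>|18| out[19]=400, l++
l=2 r=19: |-19|>|18| out[18]=361, l++
l=3 r=19: |-18|<=|18| out[17]=324, r--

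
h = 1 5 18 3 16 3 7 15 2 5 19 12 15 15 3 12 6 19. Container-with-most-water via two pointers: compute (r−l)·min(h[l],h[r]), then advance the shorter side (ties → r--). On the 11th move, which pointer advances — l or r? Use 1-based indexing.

r

l=1 r=18: min(1,19)*17=17 best=17 *, l++
l=2 r=18: min(5,19)*16=80 best=80 *, l++
l=3 r=18: min(18,19)*15=270 best=270 *, l++
l=4 r=18: min(3,19)*14=42 best=270, l++
l=5 r=18: min(16,19)*13=208 best=270, l++
l=6 r=18: min(3,19)*12=36 best=270, l++
l=7 r=18: min(7,19)*11=77 best=270, l++
l=8 r=18: min(15,19)*10=150 best=270, l++
l=9 r=18: min(2,19)*9=18 best=270, l++
l=10 r=18: min(5,19)*8=40 best=270, l++
l=11 r=18: min(19,19)*7=133 best=270, r--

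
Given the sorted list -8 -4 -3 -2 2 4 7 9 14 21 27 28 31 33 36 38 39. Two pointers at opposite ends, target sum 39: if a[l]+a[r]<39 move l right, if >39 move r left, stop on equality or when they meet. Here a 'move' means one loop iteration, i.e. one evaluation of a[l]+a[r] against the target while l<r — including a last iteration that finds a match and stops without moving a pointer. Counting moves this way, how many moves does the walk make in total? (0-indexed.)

16 moves

[0,16] -8+39=31 <39 → l++
[1,16] -4+39=35 <39 → l++
[2,16] -3+39=36 <39 → l++
[3,16] -2+39=37 <39 → l++
[4,16] 2+39=41 >39 → r--
[4,15] 2+38=40 >39 → r--
[4,14] 2+36=38 <39 → l++
[5,14] 4+36=40 >39 → r--
[5,13] 4+33=37 <39 → l++
[6,13] 7+33=40 >39 → r--
[6,12] 7+31=38 <39 → l++
[7,12] 9+31=40 >39 → r--
[7,11] 9+28=37 <39 → l++
[8,11] 14+28=42 >39 → r--
[8,10] 14+27=41 >39 → r--
[8,9] 14+21=35 <39 → l++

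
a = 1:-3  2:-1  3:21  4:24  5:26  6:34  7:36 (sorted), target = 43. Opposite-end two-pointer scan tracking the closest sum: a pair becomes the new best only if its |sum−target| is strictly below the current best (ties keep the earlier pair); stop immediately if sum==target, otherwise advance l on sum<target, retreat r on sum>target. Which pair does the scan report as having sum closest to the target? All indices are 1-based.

[1,7] -3+36=33 d=10 * → l++
[2,7] -1+36=35 d=8 * → l++
[3,7] 21+36=57 d=14 → r--
[3,6] 21+34=55 d=12 → r--
[3,5] 21+26=47 d=4 * → r--
[3,4] 21+24=45 d=2 * → r--

pair (21, 24) with sum 45 (|Δ|=2)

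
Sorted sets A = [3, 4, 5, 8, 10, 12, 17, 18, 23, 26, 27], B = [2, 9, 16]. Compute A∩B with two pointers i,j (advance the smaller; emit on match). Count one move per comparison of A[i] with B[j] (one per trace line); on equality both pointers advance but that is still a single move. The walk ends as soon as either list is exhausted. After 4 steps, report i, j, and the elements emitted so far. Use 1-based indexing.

i=4, j=2, emitted=[]

i=1 j=1: 3>2, j++
i=1 j=2: 3<9, i++
i=2 j=2: 4<9, i++
i=3 j=2: 5<9, i++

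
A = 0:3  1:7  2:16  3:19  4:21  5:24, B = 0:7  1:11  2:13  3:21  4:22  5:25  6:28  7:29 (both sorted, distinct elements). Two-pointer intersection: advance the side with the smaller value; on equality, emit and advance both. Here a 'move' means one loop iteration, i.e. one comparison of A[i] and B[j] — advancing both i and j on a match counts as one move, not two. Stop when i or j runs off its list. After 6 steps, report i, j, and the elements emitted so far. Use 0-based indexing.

i=0 j=0: 3<7, i++
i=1 j=0: 7==7 emit, i++,j++
i=2 j=1: 16>11, j++
i=2 j=2: 16>13, j++
i=2 j=3: 16<21, i++
i=3 j=3: 19<21, i++

i=4, j=3, emitted=[7]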